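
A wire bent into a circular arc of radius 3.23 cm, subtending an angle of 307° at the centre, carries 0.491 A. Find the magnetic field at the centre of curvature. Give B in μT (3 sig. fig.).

B ≈ 8.15 μT

The Biot–Savart field of a circular arc at its centre is B = μ₀Iφ/(4πR), with φ = 5.358 rad.
B = (4π×10⁻⁷ × 0.491 × 5.358) / (4π × 0.0323) = 8.15×10⁻⁶ T.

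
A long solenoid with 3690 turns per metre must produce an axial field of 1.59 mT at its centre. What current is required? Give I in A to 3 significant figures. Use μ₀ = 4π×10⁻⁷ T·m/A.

I ≈ 0.343 A

Inside a long solenoid B = μ₀nI with n = 3690 m⁻¹, so I = B/(μ₀n).
I = 1.59×10⁻³ / (4π×10⁻⁷ × 3690) = 0.343 A.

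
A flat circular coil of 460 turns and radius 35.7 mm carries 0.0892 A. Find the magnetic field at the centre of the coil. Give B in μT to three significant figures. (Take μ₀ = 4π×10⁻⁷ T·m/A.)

For an N-turn flat coil, B = Nμ₀I/(2R) with R = 0.0357 m.
B = 460 × 1.57×10⁻⁶ T = 7.22×10⁻⁴ T.

B ≈ 722 μT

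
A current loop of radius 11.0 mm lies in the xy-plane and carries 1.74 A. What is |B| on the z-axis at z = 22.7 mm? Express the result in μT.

On the axis of a circular loop, B = μ₀IR² / [2(R²+z²)^(3/2)].
R² + z² = (0.011)² + (0.0227)² = 0.0006363 m², and (R²+z²)^(3/2) = 1.61×10⁻⁵ m³.
B = (4π×10⁻⁷ × 1.74 × 0.000121) / (2 × 1.61×10⁻⁵) = 8.24×10⁻⁶ T.

B ≈ 8.24 μT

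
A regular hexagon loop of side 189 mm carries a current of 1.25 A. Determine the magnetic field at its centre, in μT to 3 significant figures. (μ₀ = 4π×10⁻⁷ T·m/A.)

Each side is a finite straight segment at perpendicular distance d = a/(2 tan(π/6)) = 0.1637 m from the centre, with end-angles ±π/6.
One side contributes B₁ = (μ₀I/4πd)·2 sin(π/6) = 7.64×10⁻⁷ T.
All 6 sides add in the same direction: B = 6 × 7.64×10⁻⁷ = 4.58×10⁻⁶ T.

B ≈ 4.58 μT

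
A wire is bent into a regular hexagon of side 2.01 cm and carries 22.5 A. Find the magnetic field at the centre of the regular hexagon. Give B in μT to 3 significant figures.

Each side is a finite straight segment at perpendicular distance d = a/(2 tan(π/6)) = 0.01741 m from the centre, with end-angles ±π/6.
One side contributes B₁ = (μ₀I/4πd)·2 sin(π/6) = 1.29×10⁻⁴ T.
All 6 sides add in the same direction: B = 6 × 1.29×10⁻⁴ = 7.76×10⁻⁴ T.

B ≈ 776 μT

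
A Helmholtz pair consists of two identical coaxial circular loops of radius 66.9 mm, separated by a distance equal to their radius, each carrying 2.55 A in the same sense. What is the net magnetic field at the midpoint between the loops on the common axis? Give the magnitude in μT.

B ≈ 34.3 μT

Each loop contributes B = μ₀IR²/[2(R²+z²)^(3/2)] on the axis, with z measured from that loop.
Loop 1 (z = 0.03345 m): B₁ = 1.71×10⁻⁵ T. Loop 2 (z = 0.03345 m): B₂ = 1.71×10⁻⁵ T.
The fields add: B = B₁ + B₂ = 3.43×10⁻⁵ T.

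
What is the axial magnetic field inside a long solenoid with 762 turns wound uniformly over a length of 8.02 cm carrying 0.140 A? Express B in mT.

B ≈ 1.67 mT

Inside a long solenoid, B = μ₀nI with n = 9501 turns/m.
B = 4π×10⁻⁷ × 9501 × 0.140 = 1.67×10⁻³ T.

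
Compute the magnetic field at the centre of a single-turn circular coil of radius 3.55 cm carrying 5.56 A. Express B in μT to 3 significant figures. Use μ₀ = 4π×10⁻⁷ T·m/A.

At the centre of a circular loop the Biot–Savart law gives B = μ₀I/(2R).
B = (4π×10⁻⁷ × 5.56) / (2 × 0.0355) = 9.84×10⁻⁵ T.

B ≈ 98.4 μT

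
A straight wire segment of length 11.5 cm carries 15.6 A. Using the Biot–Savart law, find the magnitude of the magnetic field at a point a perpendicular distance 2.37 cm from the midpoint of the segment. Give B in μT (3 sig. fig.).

For a finite straight segment, B = (μ₀I/4πd)(sinθ₁ + sinθ₂), where θ₁, θ₂ are the angles from the perpendicular to each end.
The perpendicular from the point meets the wire at its midpoint, so each end is L/2 = 0.0575 m away along the wire.
sinθ₁ = 0.0575/√(0.0575²+0.0237²) = 0.9245; sinθ₂ = 0.0575/√(0.0575²+0.0237²) = 0.9245.
B = (4π×10⁻⁷ × 15.6) / (4π × 0.0237) × (0.9245 + 0.9245) = 1.22×10⁻⁴ T.

B ≈ 122 μT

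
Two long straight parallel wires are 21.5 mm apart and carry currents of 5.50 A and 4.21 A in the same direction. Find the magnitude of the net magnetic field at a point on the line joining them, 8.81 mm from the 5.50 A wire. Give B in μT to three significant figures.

B ≈ 58.5 μT

Each long wire gives B = μ₀I/(2πd). Distances are d₁ = 0.00881 m and d₂ = 0.01269 m.
B₁ = 1.25×10⁻⁴ T, B₂ = 6.64×10⁻⁵ T.
Between parallel currents the two contributions point in opposite directions, so they subtract. B = |B₁ − B₂| = |1.25×10⁻⁴ − 6.64×10⁻⁵| = 5.85×10⁻⁵ T.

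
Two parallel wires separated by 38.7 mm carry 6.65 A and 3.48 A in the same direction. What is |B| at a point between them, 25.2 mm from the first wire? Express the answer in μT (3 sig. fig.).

Each long wire gives B = μ₀I/(2πd). Distances are d₁ = 0.0252 m and d₂ = 0.0135 m.
B₁ = 5.28×10⁻⁵ T, B₂ = 5.16×10⁻⁵ T.
Between parallel currents the two contributions point in opposite directions, so they subtract. B = |B₁ − B₂| = |5.28×10⁻⁵ − 5.16×10⁻⁵| = 1.22×10⁻⁶ T.

B ≈ 1.22 μT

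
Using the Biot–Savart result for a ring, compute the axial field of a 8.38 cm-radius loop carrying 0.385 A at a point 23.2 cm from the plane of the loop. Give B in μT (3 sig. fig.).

On the axis of a circular loop, B = μ₀IR² / [2(R²+z²)^(3/2)].
R² + z² = (0.0838)² + (0.232)² = 0.06085 m², and (R²+z²)^(3/2) = 1.50×10⁻² m³.
B = (4π×10⁻⁷ × 0.385 × 0.007022) / (2 × 1.50×10⁻²) = 1.13×10⁻⁷ T.

B ≈ 0.113 μT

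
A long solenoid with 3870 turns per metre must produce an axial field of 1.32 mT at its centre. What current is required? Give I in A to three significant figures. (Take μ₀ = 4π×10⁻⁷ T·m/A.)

Inside a long solenoid B = μ₀nI with n = 3870 m⁻¹, so I = B/(μ₀n).
I = 1.32×10⁻³ / (4π×10⁻⁷ × 3870) = 0.271 A.

I ≈ 0.271 A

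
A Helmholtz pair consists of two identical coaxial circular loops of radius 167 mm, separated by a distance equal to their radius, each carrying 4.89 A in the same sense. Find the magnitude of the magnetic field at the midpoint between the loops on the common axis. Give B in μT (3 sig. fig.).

B ≈ 26.3 μT

Each loop contributes B = μ₀IR²/[2(R²+z²)^(3/2)] on the axis, with z measured from that loop.
Loop 1 (z = 0.0835 m): B₁ = 1.32×10⁻⁵ T. Loop 2 (z = 0.0835 m): B₂ = 1.32×10⁻⁵ T.
The fields add: B = B₁ + B₂ = 2.63×10⁻⁵ T.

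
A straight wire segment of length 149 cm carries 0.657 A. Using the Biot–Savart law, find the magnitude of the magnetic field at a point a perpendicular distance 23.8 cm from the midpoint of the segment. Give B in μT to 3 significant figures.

B ≈ 0.526 μT

For a finite straight segment, B = (μ₀I/4πd)(sinθ₁ + sinθ₂), where θ₁, θ₂ are the angles from the perpendicular to each end.
The perpendicular from the point meets the wire at its midpoint, so each end is L/2 = 0.745 m away along the wire.
sinθ₁ = 0.745/√(0.745²+0.238²) = 0.9526; sinθ₂ = 0.745/√(0.745²+0.238²) = 0.9526.
B = (4π×10⁻⁷ × 0.657) / (4π × 0.238) × (0.9526 + 0.9526) = 5.26×10⁻⁷ T.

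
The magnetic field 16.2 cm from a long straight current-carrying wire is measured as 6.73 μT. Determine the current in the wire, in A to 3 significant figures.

I ≈ 5.45 A

For a long straight wire B = μ₀I/(2πd), so I = 2πdB/μ₀.
I = 2π × 0.162 × 6.73×10⁻⁶ / (4π×10⁻⁷) = 5.45 A.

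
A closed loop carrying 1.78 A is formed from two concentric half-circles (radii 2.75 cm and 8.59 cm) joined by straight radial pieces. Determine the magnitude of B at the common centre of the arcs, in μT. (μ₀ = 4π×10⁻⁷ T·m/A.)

The radial connectors point toward the centre, so dl × r̂ = 0 and they contribute nothing.
Each semicircle gives μ₀I/(4R): inner arc 2.03×10⁻⁵ T, outer arc 6.51×10⁻⁶ T.
The two arcs carry current in opposite angular senses, so their fields oppose: B = |2.03×10⁻⁵ − 6.51×10⁻⁶| = 1.38×10⁻⁵ T.

B ≈ 13.8 μT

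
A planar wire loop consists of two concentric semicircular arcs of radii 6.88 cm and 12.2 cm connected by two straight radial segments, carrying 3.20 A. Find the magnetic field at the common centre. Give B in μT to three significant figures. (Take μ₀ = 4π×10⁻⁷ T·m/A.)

The radial connectors point toward the centre, so dl × r̂ = 0 and they contribute nothing.
Each semicircle gives μ₀I/(4R): inner arc 1.46×10⁻⁵ T, outer arc 8.24×10⁻⁶ T.
The two arcs carry current in opposite angular senses, so their fields oppose: B = |1.46×10⁻⁵ − 8.24×10⁻⁶| = 6.37×10⁻⁶ T.

B ≈ 6.37 μT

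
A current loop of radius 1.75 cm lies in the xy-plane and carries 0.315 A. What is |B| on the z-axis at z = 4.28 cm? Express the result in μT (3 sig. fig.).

On the axis of a circular loop, B = μ₀IR² / [2(R²+z²)^(3/2)].
R² + z² = (0.0175)² + (0.0428)² = 0.002138 m², and (R²+z²)^(3/2) = 9.89×10⁻⁵ m³.
B = (4π×10⁻⁷ × 0.315 × 0.0003063) / (2 × 9.89×10⁻⁵) = 6.13×10⁻⁷ T.

B ≈ 0.613 μT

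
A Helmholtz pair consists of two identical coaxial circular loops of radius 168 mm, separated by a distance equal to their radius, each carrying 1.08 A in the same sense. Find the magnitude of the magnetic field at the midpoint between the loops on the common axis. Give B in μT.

B ≈ 5.78 μT

Each loop contributes B = μ₀IR²/[2(R²+z²)^(3/2)] on the axis, with z measured from that loop.
Loop 1 (z = 0.084 m): B₁ = 2.89×10⁻⁶ T. Loop 2 (z = 0.084 m): B₂ = 2.89×10⁻⁶ T.
The fields add: B = B₁ + B₂ = 5.78×10⁻⁶ T.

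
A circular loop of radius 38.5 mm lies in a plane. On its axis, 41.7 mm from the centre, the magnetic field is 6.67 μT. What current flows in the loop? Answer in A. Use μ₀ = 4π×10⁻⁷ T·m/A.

On the axis of a loop, B = μ₀IR²/[2(R²+z²)^(3/2)], so I = 2B(R²+z²)^(3/2)/(μ₀R²).
R² + z² = 0.001482 + 0.001739 = 0.003221 m²; raised to 3/2 gives 1.83×10⁻⁴ m³.
I = 2 × 6.67×10⁻⁶ × 1.83×10⁻⁴ / (1.26×10⁻⁶ × 0.001482) = 1.31 A.

I ≈ 1.31 A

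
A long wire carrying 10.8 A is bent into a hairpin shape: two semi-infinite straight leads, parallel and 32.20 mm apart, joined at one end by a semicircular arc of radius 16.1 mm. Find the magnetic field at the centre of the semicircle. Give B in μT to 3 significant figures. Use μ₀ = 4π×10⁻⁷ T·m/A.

B ≈ 345 μT

The semicircular arc contributes B_arc = μ₀I·π/(4πR) = μ₀I/(4R) = 2.11×10⁻⁴ T.
Each semi-infinite lead is at perpendicular distance R = 0.0161 m from the centre, with the perpendicular foot at its near end, so it contributes μ₀I/(4πR); both point the same way, together 1.34×10⁻⁴ T.
Arc and leads all point the same direction: B = 2.11×10⁻⁴ + 1.34×10⁻⁴ = 3.45×10⁻⁴ T.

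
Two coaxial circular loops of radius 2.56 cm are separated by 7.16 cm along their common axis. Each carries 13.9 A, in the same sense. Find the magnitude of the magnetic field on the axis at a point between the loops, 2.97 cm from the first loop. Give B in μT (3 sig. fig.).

B ≈ 143 μT

Each loop contributes B = μ₀IR²/[2(R²+z²)^(3/2)] on the axis, with z measured from that loop.
Loop 1 (z = 0.0297 m): B₁ = 9.49×10⁻⁵ T. Loop 2 (z = 0.0419 m): B₂ = 4.83×10⁻⁵ T.
The fields add: B = B₁ + B₂ = 1.43×10⁻⁴ T.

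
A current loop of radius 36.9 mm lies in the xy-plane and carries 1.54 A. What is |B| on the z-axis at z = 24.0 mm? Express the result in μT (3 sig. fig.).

On the axis of a circular loop, B = μ₀IR² / [2(R²+z²)^(3/2)].
R² + z² = (0.0369)² + (0.024)² = 0.001938 m², and (R²+z²)^(3/2) = 8.53×10⁻⁵ m³.
B = (4π×10⁻⁷ × 1.54 × 0.001362) / (2 × 8.53×10⁻⁵) = 1.54×10⁻⁵ T.

B ≈ 15.4 μT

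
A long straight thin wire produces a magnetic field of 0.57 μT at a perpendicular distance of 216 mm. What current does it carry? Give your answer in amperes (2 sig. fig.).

I ≈ 0.62 A

For a long straight wire B = μ₀I/(2πd), so I = 2πdB/μ₀.
I = 2π × 0.216 × 5.70×10⁻⁷ / (4π×10⁻⁷) = 0.616 A.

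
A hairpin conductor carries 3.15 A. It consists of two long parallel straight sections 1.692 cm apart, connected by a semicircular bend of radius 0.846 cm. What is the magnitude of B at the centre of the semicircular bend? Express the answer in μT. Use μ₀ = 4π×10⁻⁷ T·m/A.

The semicircular arc contributes B_arc = μ₀I·π/(4πR) = μ₀I/(4R) = 1.17×10⁻⁴ T.
Each semi-infinite lead is at perpendicular distance R = 0.00846 m from the centre, with the perpendicular foot at its near end, so it contributes μ₀I/(4πR); both point the same way, together 7.45×10⁻⁵ T.
Arc and leads all point the same direction: B = 1.17×10⁻⁴ + 7.45×10⁻⁵ = 1.91×10⁻⁴ T.

B ≈ 191 μT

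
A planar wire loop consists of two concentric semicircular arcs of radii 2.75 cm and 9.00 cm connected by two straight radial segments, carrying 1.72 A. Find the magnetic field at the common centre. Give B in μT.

The radial connectors point toward the centre, so dl × r̂ = 0 and they contribute nothing.
Each semicircle gives μ₀I/(4R): inner arc 1.96×10⁻⁵ T, outer arc 6.00×10⁻⁶ T.
The two arcs carry current in opposite angular senses, so their fields oppose: B = |1.96×10⁻⁵ − 6.00×10⁻⁶| = 1.36×10⁻⁵ T.

B ≈ 13.6 μT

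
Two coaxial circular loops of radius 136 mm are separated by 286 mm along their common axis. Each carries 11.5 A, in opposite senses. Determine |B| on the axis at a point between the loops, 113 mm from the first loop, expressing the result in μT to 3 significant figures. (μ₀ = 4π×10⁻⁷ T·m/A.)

Each loop contributes B = μ₀IR²/[2(R²+z²)^(3/2)] on the axis, with z measured from that loop.
Loop 1 (z = 0.113 m): B₁ = 2.42×10⁻⁵ T. Loop 2 (z = 0.173 m): B₂ = 1.25×10⁻⁵ T.
The fields oppose: B = |B₁ − B₂| = 1.16×10⁻⁵ T.

B ≈ 11.6 μT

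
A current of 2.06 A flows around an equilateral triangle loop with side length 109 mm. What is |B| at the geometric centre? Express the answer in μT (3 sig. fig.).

B ≈ 34.0 μT

Each side is a finite straight segment at perpendicular distance d = a/(2 tan(π/3)) = 0.03147 m from the centre, with end-angles ±π/3.
One side contributes B₁ = (μ₀I/4πd)·2 sin(π/3) = 1.13×10⁻⁵ T.
All 3 sides add in the same direction: B = 3 × 1.13×10⁻⁵ = 3.40×10⁻⁵ T.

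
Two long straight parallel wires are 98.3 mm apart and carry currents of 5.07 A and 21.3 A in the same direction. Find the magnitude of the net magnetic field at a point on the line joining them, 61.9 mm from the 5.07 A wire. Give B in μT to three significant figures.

Each long wire gives B = μ₀I/(2πd). Distances are d₁ = 0.0619 m and d₂ = 0.0364 m.
B₁ = 1.64×10⁻⁵ T, B₂ = 1.17×10⁻⁴ T.
Between parallel currents the two contributions point in opposite directions, so they subtract. B = |B₁ − B₂| = |1.64×10⁻⁵ − 1.17×10⁻⁴| = 1.01×10⁻⁴ T.

B ≈ 101 μT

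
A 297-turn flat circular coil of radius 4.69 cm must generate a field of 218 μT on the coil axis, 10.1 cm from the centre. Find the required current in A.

For an N-turn coil, B = Nμ₀IR²/[2(R²+z²)^(3/2)] with R = 0.0469 m, z = 0.101 m, so I = 2B(R²+z²)^(3/2)/(Nμ₀R²) = 2 × 2.18×10⁻⁴ × 1.38×10⁻³ / (297 × 4π×10⁻⁷ × 0.0022) = 0.733 A.

I ≈ 0.733 A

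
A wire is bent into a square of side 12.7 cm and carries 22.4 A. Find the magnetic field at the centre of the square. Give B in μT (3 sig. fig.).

Each side is a finite straight segment at perpendicular distance d = a/(2 tan(π/4)) = 0.0635 m from the centre, with end-angles ±π/4.
One side contributes B₁ = (μ₀I/4πd)·2 sin(π/4) = 4.99×10⁻⁵ T.
All 4 sides add in the same direction: B = 4 × 4.99×10⁻⁵ = 2.00×10⁻⁴ T.

B ≈ 200 μT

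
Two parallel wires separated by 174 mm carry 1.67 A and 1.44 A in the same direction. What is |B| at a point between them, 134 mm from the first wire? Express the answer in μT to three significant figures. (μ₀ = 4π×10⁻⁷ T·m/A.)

Each long wire gives B = μ₀I/(2πd). Distances are d₁ = 0.134 m and d₂ = 0.04 m.
B₁ = 2.49×10⁻⁶ T, B₂ = 7.20×10⁻⁶ T.
Between parallel currents the two contributions point in opposite directions, so they subtract. B = |B₁ − B₂| = |2.49×10⁻⁶ − 7.20×10⁻⁶| = 4.71×10⁻⁶ T.

B ≈ 4.71 μT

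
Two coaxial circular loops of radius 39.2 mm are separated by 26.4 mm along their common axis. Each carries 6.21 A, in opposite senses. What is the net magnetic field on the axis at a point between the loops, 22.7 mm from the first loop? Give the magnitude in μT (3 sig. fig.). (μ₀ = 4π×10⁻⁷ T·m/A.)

Each loop contributes B = μ₀IR²/[2(R²+z²)^(3/2)] on the axis, with z measured from that loop.
Loop 1 (z = 0.0227 m): B₁ = 6.45×10⁻⁵ T. Loop 2 (z = 0.0037 m): B₂ = 9.82×10⁻⁵ T.
The fields oppose: B = |B₁ − B₂| = 3.37×10⁻⁵ T.

B ≈ 33.7 μT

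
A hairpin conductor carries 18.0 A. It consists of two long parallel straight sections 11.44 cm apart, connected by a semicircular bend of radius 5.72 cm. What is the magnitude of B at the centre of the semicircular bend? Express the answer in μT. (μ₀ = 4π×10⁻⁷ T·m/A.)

B ≈ 162 μT

The semicircular arc contributes B_arc = μ₀I·π/(4πR) = μ₀I/(4R) = 9.89×10⁻⁵ T.
Each semi-infinite lead is at perpendicular distance R = 0.0572 m from the centre, with the perpendicular foot at its near end, so it contributes μ₀I/(4πR); both point the same way, together 6.29×10⁻⁵ T.
Arc and leads all point the same direction: B = 9.89×10⁻⁵ + 6.29×10⁻⁵ = 1.62×10⁻⁴ T.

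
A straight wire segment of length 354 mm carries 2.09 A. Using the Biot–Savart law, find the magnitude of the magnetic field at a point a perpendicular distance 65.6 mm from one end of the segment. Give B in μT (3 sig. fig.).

For a finite straight segment, B = (μ₀I/4πd)(sinθ₁ + sinθ₂), where θ₁, θ₂ are the angles from the perpendicular to each end.
The perpendicular foot is at one end, so the two end-offsets along the wire are 0 and L = 0.354 m.
sinθ₁ = 0/√(0²+0.0656²) = 0.0000; sinθ₂ = 0.354/√(0.354²+0.0656²) = 0.9833.
B = (4π×10⁻⁷ × 2.09) / (4π × 0.0656) × (0.0000 + 0.9833) = 3.13×10⁻⁶ T.

B ≈ 3.13 μT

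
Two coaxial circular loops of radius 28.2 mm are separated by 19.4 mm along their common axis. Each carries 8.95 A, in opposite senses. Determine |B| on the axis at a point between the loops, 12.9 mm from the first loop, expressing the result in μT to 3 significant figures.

Each loop contributes B = μ₀IR²/[2(R²+z²)^(3/2)] on the axis, with z measured from that loop.
Loop 1 (z = 0.0129 m): B₁ = 1.50×10⁻⁴ T. Loop 2 (z = 0.0065 m): B₂ = 1.85×10⁻⁴ T.
The fields oppose: B = |B₁ − B₂| = 3.46×10⁻⁵ T.

B ≈ 34.6 μT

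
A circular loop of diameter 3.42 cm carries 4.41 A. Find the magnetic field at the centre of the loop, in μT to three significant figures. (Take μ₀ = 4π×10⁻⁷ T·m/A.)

B ≈ 162 μT

At the centre of a circular loop the Biot–Savart law gives B = μ₀I/(2R) (so R = 0.0171 m).
B = (4π×10⁻⁷ × 4.41) / (2 × 0.0171) = 1.62×10⁻⁴ T.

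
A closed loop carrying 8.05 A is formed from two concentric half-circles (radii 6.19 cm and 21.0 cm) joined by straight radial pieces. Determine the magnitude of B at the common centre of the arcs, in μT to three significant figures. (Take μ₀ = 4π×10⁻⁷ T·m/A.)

The radial connectors point toward the centre, so dl × r̂ = 0 and they contribute nothing.
Each semicircle gives μ₀I/(4R): inner arc 4.09×10⁻⁵ T, outer arc 1.20×10⁻⁵ T.
The two arcs carry current in opposite angular senses, so their fields oppose: B = |4.09×10⁻⁵ − 1.20×10⁻⁵| = 2.88×10⁻⁵ T.

B ≈ 28.8 μT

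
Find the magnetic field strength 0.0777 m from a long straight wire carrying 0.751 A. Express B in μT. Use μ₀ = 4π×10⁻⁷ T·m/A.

For an infinitely long straight wire, B = μ₀I/(2πd).
B = (4π×10⁻⁷ × 0.751) / (2π × 0.0777) = 1.93×10⁻⁶ T.

B ≈ 1.93 μT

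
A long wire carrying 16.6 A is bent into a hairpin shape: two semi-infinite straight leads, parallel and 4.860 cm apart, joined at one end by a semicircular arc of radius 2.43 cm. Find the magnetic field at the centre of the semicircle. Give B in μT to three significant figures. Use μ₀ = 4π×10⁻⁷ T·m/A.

The semicircular arc contributes B_arc = μ₀I·π/(4πR) = μ₀I/(4R) = 2.15×10⁻⁴ T.
Each semi-infinite lead is at perpendicular distance R = 0.0243 m from the centre, with the perpendicular foot at its near end, so it contributes μ₀I/(4πR); both point the same way, together 1.37×10⁻⁴ T.
Arc and leads all point the same direction: B = 2.15×10⁻⁴ + 1.37×10⁻⁴ = 3.51×10⁻⁴ T.

B ≈ 351 μT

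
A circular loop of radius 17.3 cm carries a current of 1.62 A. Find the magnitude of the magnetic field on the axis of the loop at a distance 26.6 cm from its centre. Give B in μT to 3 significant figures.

On the axis of a circular loop, B = μ₀IR² / [2(R²+z²)^(3/2)].
R² + z² = (0.173)² + (0.266)² = 0.1007 m², and (R²+z²)^(3/2) = 3.19×10⁻² m³.
B = (4π×10⁻⁷ × 1.62 × 0.02993) / (2 × 3.19×10⁻²) = 9.54×10⁻⁷ T.

B ≈ 0.954 μT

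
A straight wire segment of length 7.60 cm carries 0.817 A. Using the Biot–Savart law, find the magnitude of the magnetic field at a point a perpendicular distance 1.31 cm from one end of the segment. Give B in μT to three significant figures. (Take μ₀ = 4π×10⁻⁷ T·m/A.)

B ≈ 6.15 μT

For a finite straight segment, B = (μ₀I/4πd)(sinθ₁ + sinθ₂), where θ₁, θ₂ are the angles from the perpendicular to each end.
The perpendicular foot is at one end, so the two end-offsets along the wire are 0 and L = 0.076 m.
sinθ₁ = 0/√(0²+0.0131²) = 0.0000; sinθ₂ = 0.076/√(0.076²+0.0131²) = 0.9855.
B = (4π×10⁻⁷ × 0.817) / (4π × 0.0131) × (0.0000 + 0.9855) = 6.15×10⁻⁶ T.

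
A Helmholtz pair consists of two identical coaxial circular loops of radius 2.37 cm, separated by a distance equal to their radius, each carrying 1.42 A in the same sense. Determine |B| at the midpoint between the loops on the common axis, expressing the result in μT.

Each loop contributes B = μ₀IR²/[2(R²+z²)^(3/2)] on the axis, with z measured from that loop.
Loop 1 (z = 0.01185 m): B₁ = 2.69×10⁻⁵ T. Loop 2 (z = 0.01185 m): B₂ = 2.69×10⁻⁵ T.
The fields add: B = B₁ + B₂ = 5.39×10⁻⁵ T.

B ≈ 53.9 μT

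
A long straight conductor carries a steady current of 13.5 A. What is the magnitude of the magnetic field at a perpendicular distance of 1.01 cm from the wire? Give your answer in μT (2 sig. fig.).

For an infinitely long straight wire, B = μ₀I/(2πd).
B = (4π×10⁻⁷ × 13.5) / (2π × 0.0101) = 2.67×10⁻⁴ T.

B ≈ 270 μT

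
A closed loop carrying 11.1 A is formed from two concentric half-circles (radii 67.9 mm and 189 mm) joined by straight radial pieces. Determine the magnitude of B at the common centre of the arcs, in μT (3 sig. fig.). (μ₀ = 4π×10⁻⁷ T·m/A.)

The radial connectors point toward the centre, so dl × r̂ = 0 and they contribute nothing.
Each semicircle gives μ₀I/(4R): inner arc 5.14×10⁻⁵ T, outer arc 1.85×10⁻⁵ T.
The two arcs carry current in opposite angular senses, so their fields oppose: B = |5.14×10⁻⁵ − 1.85×10⁻⁵| = 3.29×10⁻⁵ T.

B ≈ 32.9 μT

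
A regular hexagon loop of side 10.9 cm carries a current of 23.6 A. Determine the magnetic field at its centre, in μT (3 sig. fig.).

Each side is a finite straight segment at perpendicular distance d = a/(2 tan(π/6)) = 0.0944 m from the centre, with end-angles ±π/6.
One side contributes B₁ = (μ₀I/4πd)·2 sin(π/6) = 2.50×10⁻⁵ T.
All 6 sides add in the same direction: B = 6 × 2.50×10⁻⁵ = 1.50×10⁻⁴ T.

B ≈ 150 μT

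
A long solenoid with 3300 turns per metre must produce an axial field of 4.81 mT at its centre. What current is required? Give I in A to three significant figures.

I ≈ 1.16 A

Inside a long solenoid B = μ₀nI with n = 3300 m⁻¹, so I = B/(μ₀n).
I = 4.81×10⁻³ / (4π×10⁻⁷ × 3300) = 1.16 A.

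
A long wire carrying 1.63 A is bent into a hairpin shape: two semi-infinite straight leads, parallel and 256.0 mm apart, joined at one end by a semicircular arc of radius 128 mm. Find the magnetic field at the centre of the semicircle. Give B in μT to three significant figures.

The semicircular arc contributes B_arc = μ₀I·π/(4πR) = μ₀I/(4R) = 4.00×10⁻⁶ T.
Each semi-infinite lead is at perpendicular distance R = 0.128 m from the centre, with the perpendicular foot at its near end, so it contributes μ₀I/(4πR); both point the same way, together 2.55×10⁻⁶ T.
Arc and leads all point the same direction: B = 4.00×10⁻⁶ + 2.55×10⁻⁶ = 6.55×10⁻⁶ T.

B ≈ 6.55 μT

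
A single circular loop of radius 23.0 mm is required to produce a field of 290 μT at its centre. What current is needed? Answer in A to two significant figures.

At the centre of a circular loop B = μ₀I/(2R), so I = 2RB/μ₀.
With R = 0.023 m, I = 2 × 0.023 × 2.90×10⁻⁴ / (4π×10⁻⁷) = 10.6 A.

I ≈ 11 A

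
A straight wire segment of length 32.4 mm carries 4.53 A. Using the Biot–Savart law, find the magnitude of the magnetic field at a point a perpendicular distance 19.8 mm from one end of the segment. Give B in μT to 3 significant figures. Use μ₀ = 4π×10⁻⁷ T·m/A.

B ≈ 19.5 μT

For a finite straight segment, B = (μ₀I/4πd)(sinθ₁ + sinθ₂), where θ₁, θ₂ are the angles from the perpendicular to each end.
The perpendicular foot is at one end, so the two end-offsets along the wire are 0 and L = 0.0324 m.
sinθ₁ = 0/√(0²+0.0198²) = 0.0000; sinθ₂ = 0.0324/√(0.0324²+0.0198²) = 0.8533.
B = (4π×10⁻⁷ × 4.53) / (4π × 0.0198) × (0.0000 + 0.8533) = 1.95×10⁻⁵ T.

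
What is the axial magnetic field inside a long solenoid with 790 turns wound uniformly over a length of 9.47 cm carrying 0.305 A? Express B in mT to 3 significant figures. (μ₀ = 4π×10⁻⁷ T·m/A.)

Inside a long solenoid, B = μ₀nI with n = 8342 turns/m.
B = 4π×10⁻⁷ × 8342 × 0.305 = 3.20×10⁻³ T.

B ≈ 3.20 mT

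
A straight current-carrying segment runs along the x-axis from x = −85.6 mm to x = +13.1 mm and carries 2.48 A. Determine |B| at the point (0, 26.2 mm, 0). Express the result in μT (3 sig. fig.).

B ≈ 13.3 μT

For a finite straight segment, B = (μ₀I/4πd)(sinθ₁ + sinθ₂), where θ₁, θ₂ are the angles from the perpendicular to each end.
The perpendicular distance is d = 0.0262 m; the end-offsets along the wire are a = 0.0856 m and b = 0.0131 m.
sinθ₁ = 0.0856/√(0.0856²+0.0262²) = 0.9562; sinθ₂ = 0.0131/√(0.0131²+0.0262²) = 0.4472.
B = (4π×10⁻⁷ × 2.48) / (4π × 0.0262) × (0.9562 + 0.4472) = 1.33×10⁻⁵ T.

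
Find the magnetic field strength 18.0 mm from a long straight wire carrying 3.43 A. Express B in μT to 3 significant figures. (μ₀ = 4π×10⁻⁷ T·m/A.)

For an infinitely long straight wire, B = μ₀I/(2πd).
B = (4π×10⁻⁷ × 3.43) / (2π × 0.018) = 3.81×10⁻⁵ T.

B ≈ 38.1 μT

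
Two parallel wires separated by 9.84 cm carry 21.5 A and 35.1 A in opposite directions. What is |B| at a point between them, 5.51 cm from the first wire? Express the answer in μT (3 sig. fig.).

Each long wire gives B = μ₀I/(2πd). Distances are d₁ = 0.0551 m and d₂ = 0.0433 m.
B₁ = 7.80×10⁻⁵ T, B₂ = 1.62×10⁻⁴ T.
Between antiparallel currents both contributions point the same way, so they add. B = B₁ + B₂ = 7.80×10⁻⁵ + 1.62×10⁻⁴ = 2.40×10⁻⁴ T.

B ≈ 240 μT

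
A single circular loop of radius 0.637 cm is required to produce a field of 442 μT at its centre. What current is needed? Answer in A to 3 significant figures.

I ≈ 4.48 A

At the centre of a circular loop B = μ₀I/(2R), so I = 2RB/μ₀.
With R = 0.00637 m, I = 2 × 0.00637 × 4.42×10⁻⁴ / (4π×10⁻⁷) = 4.48 A.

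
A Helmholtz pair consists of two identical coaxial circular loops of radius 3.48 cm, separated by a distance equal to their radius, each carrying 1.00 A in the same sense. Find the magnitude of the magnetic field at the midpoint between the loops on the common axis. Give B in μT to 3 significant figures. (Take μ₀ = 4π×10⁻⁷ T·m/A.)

B ≈ 25.8 μT

Each loop contributes B = μ₀IR²/[2(R²+z²)^(3/2)] on the axis, with z measured from that loop.
Loop 1 (z = 0.0174 m): B₁ = 1.29×10⁻⁵ T. Loop 2 (z = 0.0174 m): B₂ = 1.29×10⁻⁵ T.
The fields add: B = B₁ + B₂ = 2.58×10⁻⁵ T.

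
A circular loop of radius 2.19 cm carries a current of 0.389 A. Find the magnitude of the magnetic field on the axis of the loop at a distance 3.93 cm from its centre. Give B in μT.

B ≈ 1.29 μT

On the axis of a circular loop, B = μ₀IR² / [2(R²+z²)^(3/2)].
R² + z² = (0.0219)² + (0.0393)² = 0.002024 m², and (R²+z²)^(3/2) = 9.11×10⁻⁵ m³.
B = (4π×10⁻⁷ × 0.389 × 0.0004796) / (2 × 9.11×10⁻⁵) = 1.29×10⁻⁶ T.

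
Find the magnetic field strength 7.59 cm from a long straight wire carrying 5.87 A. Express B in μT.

For an infinitely long straight wire, B = μ₀I/(2πd).
B = (4π×10⁻⁷ × 5.87) / (2π × 0.0759) = 1.55×10⁻⁵ T.

B ≈ 15.5 μT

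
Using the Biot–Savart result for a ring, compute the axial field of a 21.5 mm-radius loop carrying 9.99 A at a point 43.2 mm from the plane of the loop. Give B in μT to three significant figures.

B ≈ 25.8 μT

On the axis of a circular loop, B = μ₀IR² / [2(R²+z²)^(3/2)].
R² + z² = (0.0215)² + (0.0432)² = 0.002328 m², and (R²+z²)^(3/2) = 1.12×10⁻⁴ m³.
B = (4π×10⁻⁷ × 9.99 × 0.0004623) / (2 × 1.12×10⁻⁴) = 2.58×10⁻⁵ T.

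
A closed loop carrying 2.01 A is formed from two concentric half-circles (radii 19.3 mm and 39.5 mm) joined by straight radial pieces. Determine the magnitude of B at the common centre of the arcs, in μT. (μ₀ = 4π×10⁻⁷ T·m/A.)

B ≈ 16.7 μT

The radial connectors point toward the centre, so dl × r̂ = 0 and they contribute nothing.
Each semicircle gives μ₀I/(4R): inner arc 3.27×10⁻⁵ T, outer arc 1.60×10⁻⁵ T.
The two arcs carry current in opposite angular senses, so their fields oppose: B = |3.27×10⁻⁵ − 1.60×10⁻⁵| = 1.67×10⁻⁵ T.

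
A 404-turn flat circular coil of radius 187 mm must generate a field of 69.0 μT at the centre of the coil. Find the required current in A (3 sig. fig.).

For an N-turn coil, B = Nμ₀I/(2R) with R = 0.187 m, so I = 2RB/(Nμ₀) = 2 × 0.187 × 6.90×10⁻⁵ / (404 × 4π×10⁻⁷) = 5.08×10⁻² A.

I ≈ 0.0508 A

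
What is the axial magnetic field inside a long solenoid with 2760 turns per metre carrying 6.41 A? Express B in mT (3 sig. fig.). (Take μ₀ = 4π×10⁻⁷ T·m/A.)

Inside a long solenoid, B = μ₀nI with n = 2760 turns/m.
B = 4π×10⁻⁷ × 2760 × 6.41 = 2.22×10⁻² T.

B ≈ 22.2 mT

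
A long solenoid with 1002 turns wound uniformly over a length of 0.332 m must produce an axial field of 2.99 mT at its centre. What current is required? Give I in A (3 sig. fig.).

Inside a long solenoid B = μ₀nI with n = 3018 m⁻¹, so I = B/(μ₀n).
I = 2.99×10⁻³ / (4π×10⁻⁷ × 3018) = 0.788 A.

I ≈ 0.788 A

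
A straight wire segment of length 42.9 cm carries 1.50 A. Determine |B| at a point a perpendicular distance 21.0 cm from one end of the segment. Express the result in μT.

For a finite straight segment, B = (μ₀I/4πd)(sinθ₁ + sinθ₂), where θ₁, θ₂ are the angles from the perpendicular to each end.
The perpendicular foot is at one end, so the two end-offsets along the wire are 0 and L = 0.429 m.
sinθ₁ = 0/√(0²+0.21²) = 0.0000; sinθ₂ = 0.429/√(0.429²+0.21²) = 0.8982.
B = (4π×10⁻⁷ × 1.50) / (4π × 0.21) × (0.0000 + 0.8982) = 6.42×10⁻⁷ T.

B ≈ 0.642 μT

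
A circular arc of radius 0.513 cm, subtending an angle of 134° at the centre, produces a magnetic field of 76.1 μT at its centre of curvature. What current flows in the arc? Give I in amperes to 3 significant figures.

For a circular arc, B = μ₀Iφ/(4πR) with φ in radians; here φ = 2.339 rad.
So I = 4πRB/(μ₀φ) = 4π × 0.00513 × 7.61×10⁻⁵ / (4π×10⁻⁷ × 2.339) = 1.67 A.

I ≈ 1.67 A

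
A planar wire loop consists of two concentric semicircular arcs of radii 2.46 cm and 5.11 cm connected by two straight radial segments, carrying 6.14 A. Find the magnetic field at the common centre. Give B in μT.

The radial connectors point toward the centre, so dl × r̂ = 0 and they contribute nothing.
Each semicircle gives μ₀I/(4R): inner arc 7.84×10⁻⁵ T, outer arc 3.77×10⁻⁵ T.
The two arcs carry current in opposite angular senses, so their fields oppose: B = |7.84×10⁻⁵ − 3.77×10⁻⁵| = 4.07×10⁻⁵ T.

B ≈ 40.7 μT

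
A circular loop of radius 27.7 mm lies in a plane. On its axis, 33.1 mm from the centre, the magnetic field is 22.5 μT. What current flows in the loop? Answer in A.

I ≈ 3.75 A

On the axis of a loop, B = μ₀IR²/[2(R²+z²)^(3/2)], so I = 2B(R²+z²)^(3/2)/(μ₀R²).
R² + z² = 0.0007673 + 0.001096 = 0.001863 m²; raised to 3/2 gives 8.04×10⁻⁵ m³.
I = 2 × 2.25×10⁻⁵ × 8.04×10⁻⁵ / (1.26×10⁻⁶ × 0.0007673) = 3.75 A.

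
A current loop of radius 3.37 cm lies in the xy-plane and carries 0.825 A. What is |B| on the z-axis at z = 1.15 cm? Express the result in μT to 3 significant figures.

B ≈ 13.0 μT

On the axis of a circular loop, B = μ₀IR² / [2(R²+z²)^(3/2)].
R² + z² = (0.0337)² + (0.0115)² = 0.001268 m², and (R²+z²)^(3/2) = 4.51×10⁻⁵ m³.
B = (4π×10⁻⁷ × 0.825 × 0.001136) / (2 × 4.51×10⁻⁵) = 1.30×10⁻⁵ T.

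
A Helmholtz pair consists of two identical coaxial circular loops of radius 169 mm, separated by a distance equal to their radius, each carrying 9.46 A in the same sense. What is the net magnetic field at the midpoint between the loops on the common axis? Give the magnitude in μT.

Each loop contributes B = μ₀IR²/[2(R²+z²)^(3/2)] on the axis, with z measured from that loop.
Loop 1 (z = 0.0845 m): B₁ = 2.52×10⁻⁵ T. Loop 2 (z = 0.0845 m): B₂ = 2.52×10⁻⁵ T.
The fields add: B = B₁ + B₂ = 5.03×10⁻⁵ T.

B ≈ 50.3 μT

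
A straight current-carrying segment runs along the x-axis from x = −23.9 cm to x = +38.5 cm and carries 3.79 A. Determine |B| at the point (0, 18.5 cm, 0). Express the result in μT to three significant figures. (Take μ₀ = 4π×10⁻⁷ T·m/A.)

For a finite straight segment, B = (μ₀I/4πd)(sinθ₁ + sinθ₂), where θ₁, θ₂ are the angles from the perpendicular to each end.
The perpendicular distance is d = 0.185 m; the end-offsets along the wire are a = 0.239 m and b = 0.385 m.
sinθ₁ = 0.239/√(0.239²+0.185²) = 0.7908; sinθ₂ = 0.385/√(0.385²+0.185²) = 0.9013.
B = (4π×10⁻⁷ × 3.79) / (4π × 0.185) × (0.7908 + 0.9013) = 3.47×10⁻⁶ T.

B ≈ 3.47 μT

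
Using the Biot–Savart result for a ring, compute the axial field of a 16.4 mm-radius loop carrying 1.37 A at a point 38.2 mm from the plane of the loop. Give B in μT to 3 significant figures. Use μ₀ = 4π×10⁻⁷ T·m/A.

B ≈ 3.22 μT

On the axis of a circular loop, B = μ₀IR² / [2(R²+z²)^(3/2)].
R² + z² = (0.0164)² + (0.0382)² = 0.001728 m², and (R²+z²)^(3/2) = 7.18×10⁻⁵ m³.
B = (4π×10⁻⁷ × 1.37 × 0.000269) / (2 × 7.18×10⁻⁵) = 3.22×10⁻⁶ T.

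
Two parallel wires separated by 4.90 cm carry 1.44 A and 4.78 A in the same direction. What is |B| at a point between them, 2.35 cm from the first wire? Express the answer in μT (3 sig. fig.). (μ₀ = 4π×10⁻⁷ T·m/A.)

B ≈ 25.2 μT

Each long wire gives B = μ₀I/(2πd). Distances are d₁ = 0.0235 m and d₂ = 0.0255 m.
B₁ = 1.23×10⁻⁵ T, B₂ = 3.75×10⁻⁵ T.
Between parallel currents the two contributions point in opposite directions, so they subtract. B = |B₁ − B₂| = |1.23×10⁻⁵ − 3.75×10⁻⁵| = 2.52×10⁻⁵ T.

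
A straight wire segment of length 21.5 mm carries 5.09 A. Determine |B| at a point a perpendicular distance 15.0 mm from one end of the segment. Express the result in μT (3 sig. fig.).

For a finite straight segment, B = (μ₀I/4πd)(sinθ₁ + sinθ₂), where θ₁, θ₂ are the angles from the perpendicular to each end.
The perpendicular foot is at one end, so the two end-offsets along the wire are 0 and L = 0.0215 m.
sinθ₁ = 0/√(0²+0.015²) = 0.0000; sinθ₂ = 0.0215/√(0.0215²+0.015²) = 0.8201.
B = (4π×10⁻⁷ × 5.09) / (4π × 0.015) × (0.0000 + 0.8201) = 2.78×10⁻⁵ T.

B ≈ 27.8 μT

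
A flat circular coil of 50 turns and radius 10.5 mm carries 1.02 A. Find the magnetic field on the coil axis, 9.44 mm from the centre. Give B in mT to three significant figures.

B ≈ 1.26 mT

For an N-turn flat coil, B = Nμ₀IR²/[2(R²+z²)^(3/2)] with R = 0.0105 m, z = 0.00944 m.
B = 50 × 2.51×10⁻⁵ T = 1.26×10⁻³ T.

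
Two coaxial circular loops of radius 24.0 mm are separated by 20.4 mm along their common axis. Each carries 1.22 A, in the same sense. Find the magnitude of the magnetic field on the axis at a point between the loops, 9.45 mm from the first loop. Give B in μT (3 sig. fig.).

Each loop contributes B = μ₀IR²/[2(R²+z²)^(3/2)] on the axis, with z measured from that loop.
Loop 1 (z = 0.00945 m): B₁ = 2.57×10⁻⁵ T. Loop 2 (z = 0.01095 m): B₂ = 2.41×10⁻⁵ T.
The fields add: B = B₁ + B₂ = 4.98×10⁻⁵ T.

B ≈ 49.8 μT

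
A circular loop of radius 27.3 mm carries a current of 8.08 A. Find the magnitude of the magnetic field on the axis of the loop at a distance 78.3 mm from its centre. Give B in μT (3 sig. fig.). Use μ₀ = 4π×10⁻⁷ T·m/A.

B ≈ 6.64 μT

On the axis of a circular loop, B = μ₀IR² / [2(R²+z²)^(3/2)].
R² + z² = (0.0273)² + (0.0783)² = 0.006876 m², and (R²+z²)^(3/2) = 5.70×10⁻⁴ m³.
B = (4π×10⁻⁷ × 8.08 × 0.0007453) / (2 × 5.70×10⁻⁴) = 6.64×10⁻⁶ T.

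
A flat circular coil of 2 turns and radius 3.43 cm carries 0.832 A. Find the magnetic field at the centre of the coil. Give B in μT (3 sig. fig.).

For an N-turn flat coil, B = Nμ₀I/(2R) with R = 0.0343 m.
B = 2 × 1.52×10⁻⁵ T = 3.05×10⁻⁵ T.

B ≈ 30.5 μT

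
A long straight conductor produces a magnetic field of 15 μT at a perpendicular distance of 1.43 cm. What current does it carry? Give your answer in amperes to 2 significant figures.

For a long straight wire B = μ₀I/(2πd), so I = 2πdB/μ₀.
I = 2π × 0.0143 × 1.50×10⁻⁵ / (4π×10⁻⁷) = 1.07 A.

I ≈ 1.1 A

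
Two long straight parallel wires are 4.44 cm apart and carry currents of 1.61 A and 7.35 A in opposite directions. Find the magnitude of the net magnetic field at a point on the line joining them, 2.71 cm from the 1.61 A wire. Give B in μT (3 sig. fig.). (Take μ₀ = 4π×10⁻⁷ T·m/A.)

Each long wire gives B = μ₀I/(2πd). Distances are d₁ = 0.0271 m and d₂ = 0.0173 m.
B₁ = 1.19×10⁻⁵ T, B₂ = 8.50×10⁻⁵ T.
Between antiparallel currents both contributions point the same way, so they add. B = B₁ + B₂ = 1.19×10⁻⁵ + 8.50×10⁻⁵ = 9.69×10⁻⁵ T.

B ≈ 96.9 μT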